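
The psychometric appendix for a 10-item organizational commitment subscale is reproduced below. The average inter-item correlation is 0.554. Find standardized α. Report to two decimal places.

α = 0.93

Standardized α = k·r̄ / (1 + (k−1)·r̄) = 10 × 0.554 / (1 + 9 × 0.554)
  = 5.5400 / 5.9860 = 0.93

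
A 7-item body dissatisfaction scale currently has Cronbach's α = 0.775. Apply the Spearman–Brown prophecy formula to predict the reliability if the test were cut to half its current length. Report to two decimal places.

predicted reliability = 0.63

Length factor m = 1/2
α' = m·α / (1 − (1−m)·α)
   = 1/2 × 0.775 / (1 − (1 − 1/2) × 0.775)
   = 0.3875 / 0.6125 = 0.63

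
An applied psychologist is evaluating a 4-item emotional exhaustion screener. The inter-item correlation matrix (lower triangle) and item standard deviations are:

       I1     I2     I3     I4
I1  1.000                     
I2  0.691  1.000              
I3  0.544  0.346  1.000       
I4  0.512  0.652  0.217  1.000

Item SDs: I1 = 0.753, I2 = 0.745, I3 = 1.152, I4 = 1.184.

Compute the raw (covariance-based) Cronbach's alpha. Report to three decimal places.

α = 0.751

Σσ²ᵢ = 0.753² + 0.745² + 1.152² + 1.184² = 3.8510
Covariances σ_ij = r_ij · s_i · s_j:
  σ(I1,I2) = 0.691 × 0.753 × 0.745 = 0.3876
  σ(I1,I3) = 0.544 × 0.753 × 1.152 = 0.4719
  σ(I1,I4) = 0.512 × 0.753 × 1.184 = 0.4565
  σ(I2,I3) = 0.346 × 0.745 × 1.152 = 0.2970
  σ(I2,I4) = 0.652 × 0.745 × 1.184 = 0.5751
  σ(I3,I4) = 0.217 × 1.152 × 1.184 = 0.2960
σ²_T = Σσ²ᵢ + 2·Σσ_ij = 3.8510 + 2 × 2.4841 = 8.8192
α = (4/3)·(1 − 3.8510/8.8192) = 0.751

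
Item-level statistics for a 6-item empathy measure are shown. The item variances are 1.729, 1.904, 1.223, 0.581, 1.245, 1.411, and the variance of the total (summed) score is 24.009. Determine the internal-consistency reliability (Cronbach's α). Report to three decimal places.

sum of item variances = 1.729 + 1.904 + 1.223 + 0.581 + 1.245 + 1.411 = 8.093
α = (k/(k−1))·(1 − sum of item variances/σ²_total) = (6/5)·(1 − 8.093/24.009) = 0.796

Cronbach's α = 0.796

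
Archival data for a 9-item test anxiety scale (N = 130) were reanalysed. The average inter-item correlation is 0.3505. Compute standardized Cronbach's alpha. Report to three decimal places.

Standardized α = k·r̄ / (1 + (k−1)·r̄) = 9 × 0.3505 / (1 + 8 × 0.3505)
  = 3.1545 / 3.8040 = 0.829

standardized Cronbach's alpha = 0.829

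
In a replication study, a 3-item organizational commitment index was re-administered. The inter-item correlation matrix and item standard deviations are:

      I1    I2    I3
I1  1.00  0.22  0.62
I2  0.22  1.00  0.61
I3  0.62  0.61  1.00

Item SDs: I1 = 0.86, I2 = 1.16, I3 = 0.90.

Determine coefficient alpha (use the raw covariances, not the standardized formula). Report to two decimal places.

α = 0.72

Σσ²ᵢ = 0.86² + 1.16² + 0.90² = 2.8952
Covariances σ_ij = r_ij · s_i · s_j:
  σ(I1,I2) = 0.22 × 0.86 × 1.16 = 0.2195
  σ(I1,I3) = 0.62 × 0.86 × 0.90 = 0.4799
  σ(I2,I3) = 0.61 × 1.16 × 0.90 = 0.6368
σ²_T = Σσ²ᵢ + 2·Σσ_ij = 2.8952 + 2 × 1.3362 = 5.5676
α = (3/2)·(1 − 2.8952/5.5676) = 0.72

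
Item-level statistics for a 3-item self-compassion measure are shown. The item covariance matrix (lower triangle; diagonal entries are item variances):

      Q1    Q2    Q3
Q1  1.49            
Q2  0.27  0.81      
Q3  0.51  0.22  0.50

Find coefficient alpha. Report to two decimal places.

ΣVar(i) = 1.49 + 0.81 + 0.50 = 2.80
Sum of the distinct covariances = 1.00
total variance = 2.80 + 2 × 1.00 = 4.80
α = (k/(k−1))·(1 − ΣVar(i)/total variance) = (3/2)·(1 − 2.80/4.80) = 0.62

α = 0.62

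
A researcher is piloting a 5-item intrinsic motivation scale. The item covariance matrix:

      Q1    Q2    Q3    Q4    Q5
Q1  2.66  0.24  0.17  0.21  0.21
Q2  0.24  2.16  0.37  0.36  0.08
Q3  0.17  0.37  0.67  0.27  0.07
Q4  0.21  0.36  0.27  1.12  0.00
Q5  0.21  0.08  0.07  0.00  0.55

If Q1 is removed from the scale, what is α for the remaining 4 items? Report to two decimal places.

Remaining items: Q2, Q3, Q4, Q5 (k = 4).
ΣVar(i) = 2.16 + 0.67 + 1.12 + 0.55 = 4.50
σ²_total = 4.50 + 2 × 1.15 = 6.80
α (item deleted) = (4/3)·(1 − 4.50/6.80) = 0.45

α = 0.45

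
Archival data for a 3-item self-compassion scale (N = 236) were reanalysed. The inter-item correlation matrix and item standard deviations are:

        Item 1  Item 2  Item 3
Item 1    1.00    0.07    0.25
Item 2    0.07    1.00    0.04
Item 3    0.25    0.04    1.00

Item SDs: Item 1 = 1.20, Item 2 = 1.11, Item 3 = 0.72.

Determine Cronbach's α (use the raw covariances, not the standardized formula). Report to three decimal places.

Σσ²ᵢ = 1.20² + 1.11² + 0.72² = 3.1905
Covariances σ_ij = r_ij · s_i · s_j:
  σ(Item 1,Item 2) = 0.07 × 1.20 × 1.11 = 0.0932
  σ(Item 1,Item 3) = 0.25 × 1.20 × 0.72 = 0.2160
  σ(Item 2,Item 3) = 0.04 × 1.11 × 0.72 = 0.0320
σ²_T = Σσ²ᵢ + 2·Σσ_ij = 3.1905 + 2 × 0.3412 = 3.8729
α = (3/2)·(1 − 3.1905/3.8729) = 0.264

Cronbach's α = 0.264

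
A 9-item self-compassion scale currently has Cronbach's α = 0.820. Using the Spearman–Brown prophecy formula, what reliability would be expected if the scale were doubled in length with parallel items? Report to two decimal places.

Length factor m = 2
α' = m·α / (1 + (m−1)·α)
   = 2 × 0.820 / (1 + (2 − 1) × 0.820)
   = 1.6400 / 1.8200 = 0.90

predicted reliability = 0.90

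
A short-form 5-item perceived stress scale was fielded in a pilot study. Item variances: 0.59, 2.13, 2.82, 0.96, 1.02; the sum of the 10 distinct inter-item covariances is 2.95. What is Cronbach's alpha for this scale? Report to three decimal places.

Σσᵢ² = 0.59 + 2.13 + 2.82 + 0.96 + 1.02 = 7.52
Sum of distinct covariances = 2.95
total variance = Σσᵢ² + 2·Σcov = 7.52 + 2 × 2.95 = 13.42
α = (5/4)·(1 − 7.52/13.42) = 0.550

α = 0.550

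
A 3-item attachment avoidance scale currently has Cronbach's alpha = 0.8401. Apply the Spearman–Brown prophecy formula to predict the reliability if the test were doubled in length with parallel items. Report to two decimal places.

predicted reliability = 0.91

Length factor m = 2
α' = m·α / (1 + (m−1)·α)
   = 2 × 0.8401 / (1 + (2 − 1) × 0.8401)
   = 1.6802 / 1.8401 = 0.91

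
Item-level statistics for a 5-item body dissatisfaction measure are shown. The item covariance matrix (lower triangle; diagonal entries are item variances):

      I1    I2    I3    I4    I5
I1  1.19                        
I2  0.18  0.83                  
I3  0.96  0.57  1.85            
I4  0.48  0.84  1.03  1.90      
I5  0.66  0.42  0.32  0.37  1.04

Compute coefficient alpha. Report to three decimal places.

Σσᵢ² = 1.19 + 0.83 + 1.85 + 1.90 + 1.04 = 6.81
Σ_{i<j} σ_ij = 5.83
Var(T) = 6.81 + 2 × 5.83 = 18.47
α = (k/(k−1))·(1 − Σσᵢ²/Var(T)) = (5/4)·(1 − 6.81/18.47) = 0.789

α = 0.789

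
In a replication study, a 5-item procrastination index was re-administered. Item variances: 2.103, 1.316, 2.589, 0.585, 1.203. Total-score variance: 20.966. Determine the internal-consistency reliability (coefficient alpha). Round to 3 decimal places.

α = 0.785

sum of item variances = 2.103 + 1.316 + 2.589 + 0.585 + 1.203 = 7.796
α = (k/(k−1))·(1 − sum of item variances/σ²_total) = (5/4)·(1 − 7.796/20.966) = 0.785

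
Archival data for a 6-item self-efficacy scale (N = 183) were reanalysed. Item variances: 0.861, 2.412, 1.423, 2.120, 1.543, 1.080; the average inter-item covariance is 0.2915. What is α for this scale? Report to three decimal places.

Σσ²ᵢ = 0.861 + 2.412 + 1.423 + 2.120 + 1.543 + 1.080 = 9.439
Sum of the 15 distinct covariances = 15 × 0.2915 = 4.3725
Var(T) = Σσ²ᵢ + 2·Σcov = 9.439 + 2 × 4.3725 = 18.1840
α = (6/5)·(1 − 9.439/18.1840) = 0.577

α = 0.577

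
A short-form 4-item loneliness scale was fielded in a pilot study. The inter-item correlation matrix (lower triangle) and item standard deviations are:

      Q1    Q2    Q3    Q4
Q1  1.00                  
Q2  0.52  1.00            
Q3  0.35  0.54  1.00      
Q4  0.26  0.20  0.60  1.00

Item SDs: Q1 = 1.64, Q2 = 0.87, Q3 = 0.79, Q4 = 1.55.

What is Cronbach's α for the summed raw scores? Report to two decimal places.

Cronbach's α = 0.67

Σσ²ᵢ = 1.64² + 0.87² + 0.79² + 1.55² = 6.4731
Covariances σ_ij = r_ij · s_i · s_j:
  σ(Q1,Q2) = 0.52 × 1.64 × 0.87 = 0.7419
  σ(Q1,Q3) = 0.35 × 1.64 × 0.79 = 0.4535
  σ(Q1,Q4) = 0.26 × 1.64 × 1.55 = 0.6609
  σ(Q2,Q3) = 0.54 × 0.87 × 0.79 = 0.3711
  σ(Q2,Q4) = 0.20 × 0.87 × 1.55 = 0.2697
  σ(Q3,Q4) = 0.60 × 0.79 × 1.55 = 0.7347
σ²_T = Σσ²ᵢ + 2·Σσ_ij = 6.4731 + 2 × 3.2318 = 12.9367
α = (4/3)·(1 − 6.4731/12.9367) = 0.67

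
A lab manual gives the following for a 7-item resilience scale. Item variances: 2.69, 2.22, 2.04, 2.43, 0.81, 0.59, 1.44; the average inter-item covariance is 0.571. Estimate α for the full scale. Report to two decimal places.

α = 0.77

Σσ²ᵢ = 2.69 + 2.22 + 2.04 + 2.43 + 0.81 + 0.59 + 1.44 = 12.22
Sum of the 21 distinct covariances = 21 × 0.571 = 11.991
Var(T) = Σσ²ᵢ + 2·Σcov = 12.22 + 2 × 11.991 = 36.202
α = (7/6)·(1 − 12.22/36.202) = 0.77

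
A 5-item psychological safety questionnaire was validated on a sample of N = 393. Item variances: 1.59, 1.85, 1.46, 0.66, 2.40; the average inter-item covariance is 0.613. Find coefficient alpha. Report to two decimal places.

α = 0.76

sum of item variances = 1.59 + 1.85 + 1.46 + 0.66 + 2.40 = 7.96
Sum of the 10 distinct covariances = 10 × 0.613 = 6.130
σ²_T = sum of item variances + 2·Σcov = 7.96 + 2 × 6.130 = 20.220
α = (5/4)·(1 − 7.96/20.220) = 0.76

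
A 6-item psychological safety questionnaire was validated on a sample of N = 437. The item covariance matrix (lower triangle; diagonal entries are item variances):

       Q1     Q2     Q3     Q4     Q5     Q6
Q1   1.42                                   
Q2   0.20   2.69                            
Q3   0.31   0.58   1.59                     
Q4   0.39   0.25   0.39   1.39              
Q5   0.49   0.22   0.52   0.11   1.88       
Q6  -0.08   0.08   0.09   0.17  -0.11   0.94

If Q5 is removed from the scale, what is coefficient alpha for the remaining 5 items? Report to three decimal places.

Remaining items: Q1, Q2, Q3, Q4, Q6 (k = 5).
Σσ²ᵢ = 1.42 + 2.69 + 1.59 + 1.39 + 0.94 = 8.03
total variance = 8.03 + 2 × 2.38 = 12.79
α (item deleted) = (5/4)·(1 − 8.03/12.79) = 0.465

α = 0.465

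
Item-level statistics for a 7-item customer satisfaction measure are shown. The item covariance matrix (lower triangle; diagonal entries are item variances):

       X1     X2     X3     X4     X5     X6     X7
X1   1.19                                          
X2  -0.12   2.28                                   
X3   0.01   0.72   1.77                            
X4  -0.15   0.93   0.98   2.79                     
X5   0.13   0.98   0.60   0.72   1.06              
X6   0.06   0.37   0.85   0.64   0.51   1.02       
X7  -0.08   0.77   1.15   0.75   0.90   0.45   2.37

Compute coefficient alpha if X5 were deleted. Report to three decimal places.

coefficient alpha = 0.675

Remaining items: X1, X2, X3, X4, X6, X7 (k = 6).
sum of item variances = 1.19 + 2.28 + 1.77 + 2.79 + 1.02 + 2.37 = 11.42
σ²_total = 11.42 + 2 × 7.33 = 26.08
α (item deleted) = (6/5)·(1 − 11.42/26.08) = 0.675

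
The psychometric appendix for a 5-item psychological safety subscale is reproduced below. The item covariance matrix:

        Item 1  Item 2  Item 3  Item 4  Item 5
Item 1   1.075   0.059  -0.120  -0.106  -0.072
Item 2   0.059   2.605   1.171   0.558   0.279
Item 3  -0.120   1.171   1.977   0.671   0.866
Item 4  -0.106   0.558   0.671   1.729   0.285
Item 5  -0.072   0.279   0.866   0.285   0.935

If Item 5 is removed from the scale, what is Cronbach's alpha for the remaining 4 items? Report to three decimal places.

Cronbach's alpha = 0.502

Remaining items: Item 1, Item 2, Item 3, Item 4 (k = 4).
ΣVar(i) = 1.075 + 2.605 + 1.977 + 1.729 = 7.386
total variance = 7.386 + 2 × 2.233 = 11.852
α (item deleted) = (4/3)·(1 − 7.386/11.852) = 0.502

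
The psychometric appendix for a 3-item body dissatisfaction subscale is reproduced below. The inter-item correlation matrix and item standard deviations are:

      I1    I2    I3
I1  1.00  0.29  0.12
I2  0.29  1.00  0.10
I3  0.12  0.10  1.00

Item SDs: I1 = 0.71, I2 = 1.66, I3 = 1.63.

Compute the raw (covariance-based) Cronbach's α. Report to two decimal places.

Σσ²ᵢ = 0.71² + 1.66² + 1.63² = 5.9166
Covariances σ_ij = r_ij · s_i · s_j:
  σ(I1,I2) = 0.29 × 0.71 × 1.66 = 0.3418
  σ(I1,I3) = 0.12 × 0.71 × 1.63 = 0.1389
  σ(I2,I3) = 0.10 × 1.66 × 1.63 = 0.2706
σ²_T = Σσ²ᵢ + 2·Σσ_ij = 5.9166 + 2 × 0.7513 = 7.4192
α = (3/2)·(1 − 5.9166/7.4192) = 0.30

Cronbach's α = 0.30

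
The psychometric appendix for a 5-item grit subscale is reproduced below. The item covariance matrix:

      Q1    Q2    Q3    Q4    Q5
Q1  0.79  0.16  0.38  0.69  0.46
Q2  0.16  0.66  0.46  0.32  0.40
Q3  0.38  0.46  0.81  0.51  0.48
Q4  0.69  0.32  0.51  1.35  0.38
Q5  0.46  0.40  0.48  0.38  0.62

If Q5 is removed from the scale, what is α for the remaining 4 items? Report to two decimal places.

Remaining items: Q1, Q2, Q3, Q4 (k = 4).
Σσ²ᵢ = 0.79 + 0.66 + 0.81 + 1.35 = 3.61
σ²_T = 3.61 + 2 × 2.52 = 8.65
α (item deleted) = (4/3)·(1 − 3.61/8.65) = 0.78

α = 0.78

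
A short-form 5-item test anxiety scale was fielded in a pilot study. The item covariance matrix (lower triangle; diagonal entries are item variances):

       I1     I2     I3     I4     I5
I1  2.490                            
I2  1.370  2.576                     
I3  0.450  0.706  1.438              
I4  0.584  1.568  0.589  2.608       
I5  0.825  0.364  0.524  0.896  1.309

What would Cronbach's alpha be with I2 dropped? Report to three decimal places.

α = 0.662

Remaining items: I1, I3, I4, I5 (k = 4).
Σσ²ᵢ = 2.490 + 1.438 + 2.608 + 1.309 = 7.845
Var(T) = 7.845 + 2 × 3.868 = 15.581
α (item deleted) = (4/3)·(1 − 7.845/15.581) = 0.662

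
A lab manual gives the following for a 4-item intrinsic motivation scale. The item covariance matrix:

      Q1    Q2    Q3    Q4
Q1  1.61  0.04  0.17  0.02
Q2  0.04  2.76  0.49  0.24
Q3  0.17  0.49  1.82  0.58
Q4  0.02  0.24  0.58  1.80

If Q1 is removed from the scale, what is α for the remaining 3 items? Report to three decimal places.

α = 0.437

Remaining items: Q2, Q3, Q4 (k = 3).
sum of item variances = 2.76 + 1.82 + 1.80 = 6.38
σ²_total = 6.38 + 2 × 1.31 = 9.00
α (item deleted) = (3/2)·(1 − 6.38/9.00) = 0.437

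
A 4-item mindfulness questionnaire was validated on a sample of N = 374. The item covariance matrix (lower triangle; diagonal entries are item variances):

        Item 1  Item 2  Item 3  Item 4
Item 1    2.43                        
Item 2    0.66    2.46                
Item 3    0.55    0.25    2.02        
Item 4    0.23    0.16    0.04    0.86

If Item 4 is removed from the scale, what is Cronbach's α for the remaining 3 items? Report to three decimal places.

Remaining items: Item 1, Item 2, Item 3 (k = 3).
ΣVar(i) = 2.43 + 2.46 + 2.02 = 6.91
Var(T) = 6.91 + 2 × 1.46 = 9.83
α (item deleted) = (3/2)·(1 − 6.91/9.83) = 0.446

α = 0.446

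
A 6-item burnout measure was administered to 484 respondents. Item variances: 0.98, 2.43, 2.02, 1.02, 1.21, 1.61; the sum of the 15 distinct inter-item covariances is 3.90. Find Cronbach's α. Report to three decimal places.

ΣVar(i) = 0.98 + 2.43 + 2.02 + 1.02 + 1.21 + 1.61 = 9.27
Sum of distinct covariances = 3.90
total variance = ΣVar(i) + 2·Σcov = 9.27 + 2 × 3.90 = 17.07
α = (6/5)·(1 − 9.27/17.07) = 0.548

Cronbach's α = 0.548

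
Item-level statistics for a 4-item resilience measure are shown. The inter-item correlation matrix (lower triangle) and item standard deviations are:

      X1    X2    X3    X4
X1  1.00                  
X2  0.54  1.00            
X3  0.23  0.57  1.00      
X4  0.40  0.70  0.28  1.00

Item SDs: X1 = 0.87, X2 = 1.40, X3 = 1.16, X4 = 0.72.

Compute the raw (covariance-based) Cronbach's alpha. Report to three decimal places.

Σσ²ᵢ = 0.87² + 1.40² + 1.16² + 0.72² = 4.5809
Covariances σ_ij = r_ij · s_i · s_j:
  σ(X1,X2) = 0.54 × 0.87 × 1.40 = 0.6577
  σ(X1,X3) = 0.23 × 0.87 × 1.16 = 0.2321
  σ(X1,X4) = 0.40 × 0.87 × 0.72 = 0.2506
  σ(X2,X3) = 0.57 × 1.40 × 1.16 = 0.9257
  σ(X2,X4) = 0.70 × 1.40 × 0.72 = 0.7056
  σ(X3,X4) = 0.28 × 1.16 × 0.72 = 0.2339
σ²_T = Σσ²ᵢ + 2·Σσ_ij = 4.5809 + 2 × 3.0056 = 10.5921
α = (4/3)·(1 − 4.5809/10.5921) = 0.757

α = 0.757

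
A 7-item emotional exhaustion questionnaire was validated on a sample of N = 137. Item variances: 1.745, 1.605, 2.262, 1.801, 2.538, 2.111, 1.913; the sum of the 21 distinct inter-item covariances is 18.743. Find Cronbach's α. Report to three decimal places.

Σσᵢ² = 1.745 + 1.605 + 2.262 + 1.801 + 2.538 + 2.111 + 1.913 = 13.975
Sum of distinct covariances = 18.743
Var(T) = Σσᵢ² + 2·Σcov = 13.975 + 2 × 18.743 = 51.461
α = (7/6)·(1 − 13.975/51.461) = 0.850

Cronbach's α = 0.850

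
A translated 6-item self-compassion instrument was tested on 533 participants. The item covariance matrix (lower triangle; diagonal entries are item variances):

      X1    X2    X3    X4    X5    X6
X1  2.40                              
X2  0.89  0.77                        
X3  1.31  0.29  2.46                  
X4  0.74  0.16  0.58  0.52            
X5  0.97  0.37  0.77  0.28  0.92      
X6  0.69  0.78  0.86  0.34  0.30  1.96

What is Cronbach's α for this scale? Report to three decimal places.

α = 0.809

ΣVar(i) = 2.40 + 0.77 + 2.46 + 0.52 + 0.92 + 1.96 = 9.03
Sum of off-diagonal covariances = 9.33
σ²_T = 9.03 + 2 × 9.33 = 27.69
α = (k/(k−1))·(1 − ΣVar(i)/σ²_T) = (6/5)·(1 − 9.03/27.69) = 0.809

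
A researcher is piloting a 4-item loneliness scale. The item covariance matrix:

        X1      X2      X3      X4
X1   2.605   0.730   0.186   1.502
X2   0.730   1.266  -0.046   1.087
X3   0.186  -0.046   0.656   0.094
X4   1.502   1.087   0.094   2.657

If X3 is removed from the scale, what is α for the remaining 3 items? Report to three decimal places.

Remaining items: X1, X2, X4 (k = 3).
Σσ²ᵢ = 2.605 + 1.266 + 2.657 = 6.528
total variance = 6.528 + 2 × 3.319 = 13.166
α (item deleted) = (3/2)·(1 − 6.528/13.166) = 0.756

α = 0.756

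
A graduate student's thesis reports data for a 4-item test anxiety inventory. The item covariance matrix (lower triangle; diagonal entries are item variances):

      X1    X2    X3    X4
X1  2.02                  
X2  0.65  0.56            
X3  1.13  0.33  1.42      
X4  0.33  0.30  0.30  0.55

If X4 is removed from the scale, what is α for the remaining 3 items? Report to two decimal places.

Remaining items: X1, X2, X3 (k = 3).
sum of item variances = 2.02 + 0.56 + 1.42 = 4.00
σ²_total = 4.00 + 2 × 2.11 = 8.22
α (item deleted) = (3/2)·(1 − 4.00/8.22) = 0.77

α = 0.77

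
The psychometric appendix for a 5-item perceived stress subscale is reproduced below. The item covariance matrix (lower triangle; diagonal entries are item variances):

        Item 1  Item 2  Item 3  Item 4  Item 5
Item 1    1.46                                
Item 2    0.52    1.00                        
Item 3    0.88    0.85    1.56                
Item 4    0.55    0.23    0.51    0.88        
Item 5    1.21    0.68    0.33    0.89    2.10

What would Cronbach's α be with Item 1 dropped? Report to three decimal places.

α = 0.743

Remaining items: Item 2, Item 3, Item 4, Item 5 (k = 4).
Σσ²ᵢ = 1.00 + 1.56 + 0.88 + 2.10 = 5.54
Var(T) = 5.54 + 2 × 3.49 = 12.52
α (item deleted) = (4/3)·(1 − 5.54/12.52) = 0.743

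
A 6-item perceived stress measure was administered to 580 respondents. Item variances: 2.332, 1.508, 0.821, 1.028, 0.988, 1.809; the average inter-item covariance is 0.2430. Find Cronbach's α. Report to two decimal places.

Cronbach's α = 0.55

Σσᵢ² = 2.332 + 1.508 + 0.821 + 1.028 + 0.988 + 1.809 = 8.486
Sum of the 15 distinct covariances = 15 × 0.2430 = 3.6450
Var(T) = Σσᵢ² + 2·Σcov = 8.486 + 2 × 3.6450 = 15.7760
α = (6/5)·(1 − 8.486/15.7760) = 0.55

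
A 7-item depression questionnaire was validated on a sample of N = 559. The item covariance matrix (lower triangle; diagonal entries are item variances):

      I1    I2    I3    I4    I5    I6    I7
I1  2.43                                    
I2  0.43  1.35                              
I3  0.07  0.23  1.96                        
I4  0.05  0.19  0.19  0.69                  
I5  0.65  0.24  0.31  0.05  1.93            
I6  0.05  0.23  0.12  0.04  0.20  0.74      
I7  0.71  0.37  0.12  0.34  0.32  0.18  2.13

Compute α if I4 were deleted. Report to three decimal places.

α = 0.534

Remaining items: I1, I2, I3, I5, I6, I7 (k = 6).
sum of item variances = 2.43 + 1.35 + 1.96 + 1.93 + 0.74 + 2.13 = 10.54
σ²_T = 10.54 + 2 × 4.23 = 19.00
α (item deleted) = (6/5)·(1 − 10.54/19.00) = 0.534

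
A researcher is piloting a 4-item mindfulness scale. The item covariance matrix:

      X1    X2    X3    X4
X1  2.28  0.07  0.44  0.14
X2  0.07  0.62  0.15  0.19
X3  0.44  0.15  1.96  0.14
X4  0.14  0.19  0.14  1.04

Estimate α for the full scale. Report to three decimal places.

α = 0.369

Σσ²ᵢ = 2.28 + 0.62 + 1.96 + 1.04 = 5.90
Σ_{i<j} σ_ij = 1.13
total variance = 5.90 + 2 × 1.13 = 8.16
α = (k/(k−1))·(1 − Σσ²ᵢ/total variance) = (4/3)·(1 − 5.90/8.16) = 0.369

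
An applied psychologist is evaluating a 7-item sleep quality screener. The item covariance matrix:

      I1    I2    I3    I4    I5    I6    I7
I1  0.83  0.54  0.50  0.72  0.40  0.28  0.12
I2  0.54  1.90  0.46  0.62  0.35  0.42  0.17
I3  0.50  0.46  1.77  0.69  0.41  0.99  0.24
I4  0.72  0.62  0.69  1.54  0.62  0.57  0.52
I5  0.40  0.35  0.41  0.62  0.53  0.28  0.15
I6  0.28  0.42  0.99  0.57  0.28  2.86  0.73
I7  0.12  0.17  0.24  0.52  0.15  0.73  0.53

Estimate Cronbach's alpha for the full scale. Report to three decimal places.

α = 0.773

Σσ²ᵢ = 0.83 + 1.90 + 1.77 + 1.54 + 0.53 + 2.86 + 0.53 = 9.96
Sum of off-diagonal covariances = 9.78
total variance = 9.96 + 2 × 9.78 = 29.52
α = (k/(k−1))·(1 − Σσ²ᵢ/total variance) = (7/6)·(1 − 9.96/29.52) = 0.773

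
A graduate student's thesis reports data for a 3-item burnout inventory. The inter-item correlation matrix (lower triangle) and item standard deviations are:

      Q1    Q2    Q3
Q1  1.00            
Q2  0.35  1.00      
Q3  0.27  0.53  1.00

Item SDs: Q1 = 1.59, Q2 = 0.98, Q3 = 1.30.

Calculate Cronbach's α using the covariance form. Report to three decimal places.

Cronbach's α = 0.611

Σσ²ᵢ = 1.59² + 0.98² + 1.30² = 5.1785
Covariances σ_ij = r_ij · s_i · s_j:
  σ(Q1,Q2) = 0.35 × 1.59 × 0.98 = 0.5454
  σ(Q1,Q3) = 0.27 × 1.59 × 1.30 = 0.5581
  σ(Q2,Q3) = 0.53 × 0.98 × 1.30 = 0.6752
σ²_T = Σσ²ᵢ + 2·Σσ_ij = 5.1785 + 2 × 1.7787 = 8.7359
α = (3/2)·(1 − 5.1785/8.7359) = 0.611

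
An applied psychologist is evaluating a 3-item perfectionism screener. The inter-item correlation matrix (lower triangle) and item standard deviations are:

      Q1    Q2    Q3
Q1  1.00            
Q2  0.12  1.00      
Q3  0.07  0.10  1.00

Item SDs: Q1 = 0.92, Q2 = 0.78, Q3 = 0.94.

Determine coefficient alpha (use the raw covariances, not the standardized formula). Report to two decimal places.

α = 0.24

Σσ²ᵢ = 0.92² + 0.78² + 0.94² = 2.3384
Covariances σ_ij = r_ij · s_i · s_j:
  σ(Q1,Q2) = 0.12 × 0.92 × 0.78 = 0.0861
  σ(Q1,Q3) = 0.07 × 0.92 × 0.94 = 0.0605
  σ(Q2,Q3) = 0.10 × 0.78 × 0.94 = 0.0733
σ²_T = Σσ²ᵢ + 2·Σσ_ij = 2.3384 + 2 × 0.2199 = 2.7782
α = (3/2)·(1 − 2.3384/2.7782) = 0.24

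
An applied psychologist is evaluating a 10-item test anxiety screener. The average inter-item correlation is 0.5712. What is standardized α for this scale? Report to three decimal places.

Standardized α = k·r̄ / (1 + (k−1)·r̄) = 10 × 0.5712 / (1 + 9 × 0.5712)
  = 5.7120 / 6.1408 = 0.930

α = 0.930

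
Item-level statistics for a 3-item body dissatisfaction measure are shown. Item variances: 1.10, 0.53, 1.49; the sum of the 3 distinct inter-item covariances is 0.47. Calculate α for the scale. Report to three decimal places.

α = 0.347

sum of item variances = 1.10 + 0.53 + 1.49 = 3.12
Sum of distinct covariances = 0.47
σ²_total = sum of item variances + 2·Σcov = 3.12 + 2 × 0.47 = 4.06
α = (3/2)·(1 − 3.12/4.06) = 0.347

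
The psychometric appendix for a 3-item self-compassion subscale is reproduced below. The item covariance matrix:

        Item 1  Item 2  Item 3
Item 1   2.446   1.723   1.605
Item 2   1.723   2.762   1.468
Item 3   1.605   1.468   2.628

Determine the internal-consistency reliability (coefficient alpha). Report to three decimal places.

sum of item variances = 2.446 + 2.762 + 2.628 = 7.836
Sum of off-diagonal covariances = 4.796
σ²_total = 7.836 + 2 × 4.796 = 17.428
α = (k/(k−1))·(1 − sum of item variances/σ²_total) = (3/2)·(1 − 7.836/17.428) = 0.826

coefficient alpha = 0.826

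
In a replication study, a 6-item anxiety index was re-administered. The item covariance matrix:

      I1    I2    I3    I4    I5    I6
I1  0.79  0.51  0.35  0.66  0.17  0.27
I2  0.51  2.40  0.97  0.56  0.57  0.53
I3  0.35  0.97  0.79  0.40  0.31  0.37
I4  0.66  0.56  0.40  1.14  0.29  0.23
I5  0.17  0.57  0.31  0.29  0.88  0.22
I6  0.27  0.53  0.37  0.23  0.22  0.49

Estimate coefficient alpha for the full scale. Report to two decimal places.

α = 0.80

sum of item variances = 0.79 + 2.40 + 0.79 + 1.14 + 0.88 + 0.49 = 6.49
Sum of off-diagonal covariances = 6.41
σ²_T = 6.49 + 2 × 6.41 = 19.31
α = (k/(k−1))·(1 − sum of item variances/σ²_T) = (6/5)·(1 − 6.49/19.31) = 0.80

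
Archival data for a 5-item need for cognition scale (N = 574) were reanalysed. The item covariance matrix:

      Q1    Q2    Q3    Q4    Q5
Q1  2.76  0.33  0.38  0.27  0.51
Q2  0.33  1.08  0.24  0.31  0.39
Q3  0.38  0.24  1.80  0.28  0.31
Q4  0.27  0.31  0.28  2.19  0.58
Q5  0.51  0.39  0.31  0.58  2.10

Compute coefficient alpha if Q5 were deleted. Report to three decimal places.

α = 0.422

Remaining items: Q1, Q2, Q3, Q4 (k = 4).
sum of item variances = 2.76 + 1.08 + 1.80 + 2.19 = 7.83
σ²_total = 7.83 + 2 × 1.81 = 11.45
α (item deleted) = (4/3)·(1 − 7.83/11.45) = 0.422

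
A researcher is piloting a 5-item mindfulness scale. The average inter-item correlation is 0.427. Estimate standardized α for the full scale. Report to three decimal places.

Standardized α = k·r̄ / (1 + (k−1)·r̄) = 5 × 0.427 / (1 + 4 × 0.427)
  = 2.1350 / 2.7080 = 0.788

α = 0.788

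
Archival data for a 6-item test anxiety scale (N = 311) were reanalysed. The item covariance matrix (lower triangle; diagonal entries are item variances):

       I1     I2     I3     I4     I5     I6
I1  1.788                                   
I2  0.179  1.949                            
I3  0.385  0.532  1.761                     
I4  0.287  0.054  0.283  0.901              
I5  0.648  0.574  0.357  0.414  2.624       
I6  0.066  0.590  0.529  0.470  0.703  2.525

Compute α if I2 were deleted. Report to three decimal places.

α = 0.579

Remaining items: I1, I3, I4, I5, I6 (k = 5).
Σσ²ᵢ = 1.788 + 1.761 + 0.901 + 2.624 + 2.525 = 9.599
σ²_total = 9.599 + 2 × 4.142 = 17.883
α (item deleted) = (5/4)·(1 − 9.599/17.883) = 0.579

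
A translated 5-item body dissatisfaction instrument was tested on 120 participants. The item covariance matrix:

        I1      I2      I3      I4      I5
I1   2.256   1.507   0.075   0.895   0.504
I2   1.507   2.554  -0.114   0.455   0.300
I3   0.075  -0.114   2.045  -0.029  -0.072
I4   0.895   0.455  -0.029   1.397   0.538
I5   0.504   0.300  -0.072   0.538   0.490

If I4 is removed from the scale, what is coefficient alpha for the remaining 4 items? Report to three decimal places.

α = 0.500

Remaining items: I1, I2, I3, I5 (k = 4).
sum of item variances = 2.256 + 2.554 + 2.045 + 0.490 = 7.345
σ²_total = 7.345 + 2 × 2.200 = 11.745
α (item deleted) = (4/3)·(1 − 7.345/11.745) = 0.500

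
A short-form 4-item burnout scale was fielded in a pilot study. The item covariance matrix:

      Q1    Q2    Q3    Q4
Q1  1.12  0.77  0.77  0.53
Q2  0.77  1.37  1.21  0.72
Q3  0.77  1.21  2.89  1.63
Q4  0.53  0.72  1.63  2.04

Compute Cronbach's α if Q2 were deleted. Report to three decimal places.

Cronbach's α = 0.738

Remaining items: Q1, Q3, Q4 (k = 3).
Σσ²ᵢ = 1.12 + 2.89 + 2.04 = 6.05
σ²_total = 6.05 + 2 × 2.93 = 11.91
α (item deleted) = (3/2)·(1 − 6.05/11.91) = 0.738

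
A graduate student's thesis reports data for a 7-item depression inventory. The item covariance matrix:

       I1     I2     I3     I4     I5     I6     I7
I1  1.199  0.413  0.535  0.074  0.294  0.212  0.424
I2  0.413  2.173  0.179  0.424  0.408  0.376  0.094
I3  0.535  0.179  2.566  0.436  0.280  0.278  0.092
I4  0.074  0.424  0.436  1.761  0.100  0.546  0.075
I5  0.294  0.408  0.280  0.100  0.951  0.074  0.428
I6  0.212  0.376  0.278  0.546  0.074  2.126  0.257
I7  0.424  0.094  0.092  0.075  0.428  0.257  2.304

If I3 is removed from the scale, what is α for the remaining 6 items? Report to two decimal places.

Remaining items: I1, I2, I4, I5, I6, I7 (k = 6).
ΣVar(i) = 1.199 + 2.173 + 1.761 + 0.951 + 2.126 + 2.304 = 10.514
total variance = 10.514 + 2 × 4.199 = 18.912
α (item deleted) = (6/5)·(1 − 10.514/18.912) = 0.53

α = 0.53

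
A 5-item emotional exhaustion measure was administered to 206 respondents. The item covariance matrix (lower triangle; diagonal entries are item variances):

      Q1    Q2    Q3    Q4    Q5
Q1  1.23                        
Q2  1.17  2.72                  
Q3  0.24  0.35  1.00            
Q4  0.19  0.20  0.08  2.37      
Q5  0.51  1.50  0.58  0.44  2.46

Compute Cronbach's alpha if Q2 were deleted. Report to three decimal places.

Cronbach's alpha = 0.488

Remaining items: Q1, Q3, Q4, Q5 (k = 4).
sum of item variances = 1.23 + 1.00 + 2.37 + 2.46 = 7.06
total variance = 7.06 + 2 × 2.04 = 11.14
α (item deleted) = (4/3)·(1 − 7.06/11.14) = 0.488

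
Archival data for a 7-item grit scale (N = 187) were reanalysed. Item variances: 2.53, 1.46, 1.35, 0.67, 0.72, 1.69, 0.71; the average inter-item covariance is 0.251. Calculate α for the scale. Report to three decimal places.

α = 0.625

Σσ²ᵢ = 2.53 + 1.46 + 1.35 + 0.67 + 0.72 + 1.69 + 0.71 = 9.13
Sum of the 21 distinct covariances = 21 × 0.251 = 5.271
σ²_total = Σσ²ᵢ + 2·Σcov = 9.13 + 2 × 5.271 = 19.672
α = (7/6)·(1 − 9.13/19.672) = 0.625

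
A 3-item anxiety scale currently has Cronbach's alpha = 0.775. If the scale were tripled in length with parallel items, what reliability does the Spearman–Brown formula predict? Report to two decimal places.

Length factor m = 3
α' = m·α / (1 + (m−1)·α)
   = 3 × 0.775 / (1 + (3 − 1) × 0.775)
   = 2.3250 / 2.5500 = 0.91

predicted reliability = 0.91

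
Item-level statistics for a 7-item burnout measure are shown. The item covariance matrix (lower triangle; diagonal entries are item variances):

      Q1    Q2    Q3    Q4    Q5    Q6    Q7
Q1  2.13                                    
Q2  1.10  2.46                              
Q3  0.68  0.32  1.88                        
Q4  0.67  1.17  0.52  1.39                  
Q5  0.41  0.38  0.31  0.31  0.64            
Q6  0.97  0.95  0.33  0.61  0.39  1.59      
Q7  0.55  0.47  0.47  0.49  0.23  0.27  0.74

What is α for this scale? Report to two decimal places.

α = 0.80

Σσᵢ² = 2.13 + 2.46 + 1.88 + 1.39 + 0.64 + 1.59 + 0.74 = 10.83
Sum of off-diagonal covariances = 11.60
σ²_T = 10.83 + 2 × 11.60 = 34.03
α = (k/(k−1))·(1 − Σσᵢ²/σ²_T) = (7/6)·(1 − 10.83/34.03) = 0.80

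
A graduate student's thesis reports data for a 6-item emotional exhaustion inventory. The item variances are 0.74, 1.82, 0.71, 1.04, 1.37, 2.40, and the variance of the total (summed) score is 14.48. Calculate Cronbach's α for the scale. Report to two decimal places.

α = 0.53

ΣVar(i) = 0.74 + 1.82 + 0.71 + 1.04 + 1.37 + 2.40 = 8.08
α = (k/(k−1))·(1 − ΣVar(i)/σ²_T) = (6/5)·(1 − 8.08/14.48) = 0.53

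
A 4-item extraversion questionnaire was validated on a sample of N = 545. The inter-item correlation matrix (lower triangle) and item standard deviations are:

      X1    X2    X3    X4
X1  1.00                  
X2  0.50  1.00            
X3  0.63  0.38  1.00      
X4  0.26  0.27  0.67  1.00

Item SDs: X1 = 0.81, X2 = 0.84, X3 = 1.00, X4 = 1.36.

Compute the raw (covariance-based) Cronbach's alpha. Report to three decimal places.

Σσ²ᵢ = 0.81² + 0.84² + 1.00² + 1.36² = 4.2113
Covariances σ_ij = r_ij · s_i · s_j:
  σ(X1,X2) = 0.50 × 0.81 × 0.84 = 0.3402
  σ(X1,X3) = 0.63 × 0.81 × 1.00 = 0.5103
  σ(X1,X4) = 0.26 × 0.81 × 1.36 = 0.2864
  σ(X2,X3) = 0.38 × 0.84 × 1.00 = 0.3192
  σ(X2,X4) = 0.27 × 0.84 × 1.36 = 0.3084
  σ(X3,X4) = 0.67 × 1.00 × 1.36 = 0.9112
σ²_T = Σσ²ᵢ + 2·Σσ_ij = 4.2113 + 2 × 2.6757 = 9.5627
α = (4/3)·(1 − 4.2113/9.5627) = 0.746

Cronbach's alpha = 0.746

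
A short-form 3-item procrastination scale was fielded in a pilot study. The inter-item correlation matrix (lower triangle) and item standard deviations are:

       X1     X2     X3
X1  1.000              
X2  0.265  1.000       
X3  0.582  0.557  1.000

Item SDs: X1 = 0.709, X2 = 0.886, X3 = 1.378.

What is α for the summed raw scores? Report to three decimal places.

α = 0.706

Σσ²ᵢ = 0.709² + 0.886² + 1.378² = 3.1866
Covariances σ_ij = r_ij · s_i · s_j:
  σ(X1,X2) = 0.265 × 0.709 × 0.886 = 0.1665
  σ(X1,X3) = 0.582 × 0.709 × 1.378 = 0.5686
  σ(X2,X3) = 0.557 × 0.886 × 1.378 = 0.6800
σ²_T = Σσ²ᵢ + 2·Σσ_ij = 3.1866 + 2 × 1.4151 = 6.0168
α = (3/2)·(1 − 3.1866/6.0168) = 0.706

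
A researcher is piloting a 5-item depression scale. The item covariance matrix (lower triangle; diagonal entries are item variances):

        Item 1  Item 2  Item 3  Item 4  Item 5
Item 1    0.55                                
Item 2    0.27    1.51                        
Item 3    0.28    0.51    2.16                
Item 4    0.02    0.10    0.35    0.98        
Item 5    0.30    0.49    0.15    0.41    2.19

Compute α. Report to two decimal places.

Σσ²ᵢ = 0.55 + 1.51 + 2.16 + 0.98 + 2.19 = 7.39
Sum of off-diagonal covariances = 2.88
total variance = 7.39 + 2 × 2.88 = 13.15
α = (k/(k−1))·(1 − Σσ²ᵢ/total variance) = (5/4)·(1 − 7.39/13.15) = 0.55

α = 0.55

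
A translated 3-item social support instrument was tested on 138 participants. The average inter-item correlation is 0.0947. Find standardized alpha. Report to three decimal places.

Standardized α = k·r̄ / (1 + (k−1)·r̄) = 3 × 0.0947 / (1 + 2 × 0.0947)
  = 0.2841 / 1.1894 = 0.239

α = 0.239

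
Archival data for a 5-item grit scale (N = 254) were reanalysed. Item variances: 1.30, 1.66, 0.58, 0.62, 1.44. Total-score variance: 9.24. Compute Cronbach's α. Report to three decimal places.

α = 0.492

Σσ²ᵢ = 1.30 + 1.66 + 0.58 + 0.62 + 1.44 = 5.60
α = (k/(k−1))·(1 − Σσ²ᵢ/Var(T)) = (5/4)·(1 − 5.60/9.24) = 0.492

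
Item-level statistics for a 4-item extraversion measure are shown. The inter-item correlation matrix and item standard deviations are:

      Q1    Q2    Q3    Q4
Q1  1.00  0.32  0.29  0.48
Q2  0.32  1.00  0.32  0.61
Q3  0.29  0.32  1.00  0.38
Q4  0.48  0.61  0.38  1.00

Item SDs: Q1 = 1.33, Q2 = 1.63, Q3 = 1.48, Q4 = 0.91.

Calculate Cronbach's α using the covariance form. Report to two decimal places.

Σσ²ᵢ = 1.33² + 1.63² + 1.48² + 0.91² = 7.4443
Covariances σ_ij = r_ij · s_i · s_j:
  σ(Q1,Q2) = 0.32 × 1.33 × 1.63 = 0.6937
  σ(Q1,Q3) = 0.29 × 1.33 × 1.48 = 0.5708
  σ(Q1,Q4) = 0.48 × 1.33 × 0.91 = 0.5809
  σ(Q2,Q3) = 0.32 × 1.63 × 1.48 = 0.7720
  σ(Q2,Q4) = 0.61 × 1.63 × 0.91 = 0.9048
  σ(Q3,Q4) = 0.38 × 1.48 × 0.91 = 0.5118
σ²_T = Σσ²ᵢ + 2·Σσ_ij = 7.4443 + 2 × 4.0340 = 15.5123
α = (4/3)·(1 − 7.4443/15.5123) = 0.69

α = 0.69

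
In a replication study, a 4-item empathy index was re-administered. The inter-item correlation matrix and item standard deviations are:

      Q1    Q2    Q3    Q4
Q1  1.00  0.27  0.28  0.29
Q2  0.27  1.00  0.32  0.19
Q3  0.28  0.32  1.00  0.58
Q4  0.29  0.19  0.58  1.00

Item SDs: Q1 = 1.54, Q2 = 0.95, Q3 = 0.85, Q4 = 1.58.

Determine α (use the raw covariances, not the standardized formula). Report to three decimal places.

Σσ²ᵢ = 1.54² + 0.95² + 0.85² + 1.58² = 6.4930
Covariances σ_ij = r_ij · s_i · s_j:
  σ(Q1,Q2) = 0.27 × 1.54 × 0.95 = 0.3950
  σ(Q1,Q3) = 0.28 × 1.54 × 0.85 = 0.3665
  σ(Q1,Q4) = 0.29 × 1.54 × 1.58 = 0.7056
  σ(Q2,Q3) = 0.32 × 0.95 × 0.85 = 0.2584
  σ(Q2,Q4) = 0.19 × 0.95 × 1.58 = 0.2852
  σ(Q3,Q4) = 0.58 × 0.85 × 1.58 = 0.7789
σ²_T = Σσ²ᵢ + 2·Σσ_ij = 6.4930 + 2 × 2.7896 = 12.0722
α = (4/3)·(1 − 6.4930/12.0722) = 0.616

α = 0.616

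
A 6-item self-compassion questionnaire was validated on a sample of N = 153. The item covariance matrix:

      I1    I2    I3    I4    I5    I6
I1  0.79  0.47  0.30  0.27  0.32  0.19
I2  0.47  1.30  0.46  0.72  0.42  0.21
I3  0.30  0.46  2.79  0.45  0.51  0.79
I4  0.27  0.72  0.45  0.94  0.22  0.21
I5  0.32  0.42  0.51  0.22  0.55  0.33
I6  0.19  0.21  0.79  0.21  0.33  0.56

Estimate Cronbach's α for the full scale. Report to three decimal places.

Cronbach's α = 0.755

Σσᵢ² = 0.79 + 1.30 + 2.79 + 0.94 + 0.55 + 0.56 = 6.93
Σ_{i<j} σ_ij = 5.87
σ²_T = 6.93 + 2 × 5.87 = 18.67
α = (k/(k−1))·(1 − Σσᵢ²/σ²_T) = (6/5)·(1 − 6.93/18.67) = 0.755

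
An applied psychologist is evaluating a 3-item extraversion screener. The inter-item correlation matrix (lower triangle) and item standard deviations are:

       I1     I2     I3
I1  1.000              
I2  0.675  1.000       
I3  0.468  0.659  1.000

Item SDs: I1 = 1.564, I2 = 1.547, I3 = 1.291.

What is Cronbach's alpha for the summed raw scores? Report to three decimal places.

Cronbach's alpha = 0.817

Σσ²ᵢ = 1.564² + 1.547² + 1.291² = 6.5060
Covariances σ_ij = r_ij · s_i · s_j:
  σ(I1,I2) = 0.675 × 1.564 × 1.547 = 1.6332
  σ(I1,I3) = 0.468 × 1.564 × 1.291 = 0.9450
  σ(I2,I3) = 0.659 × 1.547 × 1.291 = 1.3161
σ²_T = Σσ²ᵢ + 2·Σσ_ij = 6.5060 + 2 × 3.8943 = 14.2946
α = (3/2)·(1 − 6.5060/14.2946) = 0.817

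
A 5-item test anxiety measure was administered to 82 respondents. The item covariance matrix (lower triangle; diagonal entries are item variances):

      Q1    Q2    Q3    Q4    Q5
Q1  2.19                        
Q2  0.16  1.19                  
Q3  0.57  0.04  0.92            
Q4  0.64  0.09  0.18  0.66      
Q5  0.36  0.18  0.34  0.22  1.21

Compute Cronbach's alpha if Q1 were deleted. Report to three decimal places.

Remaining items: Q2, Q3, Q4, Q5 (k = 4).
sum of item variances = 1.19 + 0.92 + 0.66 + 1.21 = 3.98
Var(T) = 3.98 + 2 × 1.05 = 6.08
α (item deleted) = (4/3)·(1 − 3.98/6.08) = 0.461

α = 0.461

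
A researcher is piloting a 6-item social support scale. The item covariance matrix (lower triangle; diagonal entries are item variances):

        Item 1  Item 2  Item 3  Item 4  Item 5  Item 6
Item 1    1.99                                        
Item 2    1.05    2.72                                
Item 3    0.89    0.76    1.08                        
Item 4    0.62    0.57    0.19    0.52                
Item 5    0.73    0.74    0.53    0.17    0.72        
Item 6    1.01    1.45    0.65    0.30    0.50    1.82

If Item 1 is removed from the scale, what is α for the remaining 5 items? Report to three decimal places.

Remaining items: Item 2, Item 3, Item 4, Item 5, Item 6 (k = 5).
Σσᵢ² = 2.72 + 1.08 + 0.52 + 0.72 + 1.82 = 6.86
total variance = 6.86 + 2 × 5.86 = 18.58
α (item deleted) = (5/4)·(1 − 6.86/18.58) = 0.788

α = 0.788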